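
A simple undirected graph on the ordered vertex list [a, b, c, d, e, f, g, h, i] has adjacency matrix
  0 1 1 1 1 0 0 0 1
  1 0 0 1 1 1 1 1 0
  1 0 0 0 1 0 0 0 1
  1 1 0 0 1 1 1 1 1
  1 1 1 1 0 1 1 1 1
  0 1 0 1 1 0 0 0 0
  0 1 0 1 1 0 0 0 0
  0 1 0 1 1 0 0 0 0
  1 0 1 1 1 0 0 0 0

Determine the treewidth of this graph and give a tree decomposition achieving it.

Treewidth 3.
Bags: B1 = {b, d, e, h}  B2 = {a, b, d, e}  B3 = {b, d, e, f}  B4 = {a, d, e, i}  B5 = {a, c, e, i}  B6 = {b, d, e, g}
Tree: B1–B2, B2–B3, B2–B4, B4–B5, B3–B6

Every bag has size at most 4, so the width is 4 − 1 = 3 and tw(G) ≤ 3. For the lower bound, the 4 vertices {b, d, e, g} are pairwise adjacent, and any tree decomposition puts a clique entirely inside one bag — forcing width ≥ 3. Combining the bounds, tw(G) = 3.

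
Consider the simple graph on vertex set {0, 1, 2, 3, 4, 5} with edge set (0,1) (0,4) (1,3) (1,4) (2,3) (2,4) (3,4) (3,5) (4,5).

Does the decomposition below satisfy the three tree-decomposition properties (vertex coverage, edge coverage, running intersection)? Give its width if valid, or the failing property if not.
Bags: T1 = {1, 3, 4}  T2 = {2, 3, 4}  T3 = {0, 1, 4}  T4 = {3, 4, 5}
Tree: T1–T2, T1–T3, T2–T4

Yes; width 2.

Vertex coverage: the bags together contain {0, 1, 2, 3, 4, 5}, the full vertex set. Edge coverage: each edge of G has both endpoints in at least one bag. Running intersection: for every vertex, the bags containing it form a connected subtree. All three properties hold, so this is a valid tree decomposition of width max|bag| − 1 = 2, and hence tw(G) ≤ 2.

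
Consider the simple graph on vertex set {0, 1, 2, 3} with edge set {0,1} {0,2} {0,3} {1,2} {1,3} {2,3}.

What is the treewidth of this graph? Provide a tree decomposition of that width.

Treewidth 3.
One optimal decomposition is:
Bags: B1 = {0, 1, 2, 3}
Tree: (single bag)

With just one bag of size 4, the width is 4 − 1 = 3, so tw(G) ≤ 3. On the other hand G contains the 4-clique {0, 1, 2, 3}. A clique must lie in a single bag of any decomposition, so no decomposition can have width below 3. The upper and lower bounds meet at 3, so that is the treewidth.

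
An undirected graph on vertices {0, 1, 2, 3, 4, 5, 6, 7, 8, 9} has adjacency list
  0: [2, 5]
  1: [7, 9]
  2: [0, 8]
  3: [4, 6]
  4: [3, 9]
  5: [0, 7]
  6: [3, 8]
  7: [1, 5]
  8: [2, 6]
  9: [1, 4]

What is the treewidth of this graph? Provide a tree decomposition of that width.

Treewidth 2.
One such decomposition:
Bags: B1 = {3, 6, 8}  B2 = {3, 4, 8}  B3 = {4, 8, 9}  B4 = {1, 8, 9}  B5 = {1, 7, 8}  B6 = {5, 7, 8}  B7 = {0, 5, 8}  B8 = {0, 2, 8}
Tree: B1–B2, B2–B3, B3–B4, B4–B5, B5–B6, B6–B7, B7–B8

Every bag has size at most 3, so the width is 3 − 1 = 2 and tw(G) ≤ 2. Since 8–6–3–4–9–1–7–5–0–2–8 is a cycle in G, G is not acyclic. Forests are exactly the graphs of treewidth ≤ 1, so tw(G) ≥ 2. Therefore the treewidth is 2.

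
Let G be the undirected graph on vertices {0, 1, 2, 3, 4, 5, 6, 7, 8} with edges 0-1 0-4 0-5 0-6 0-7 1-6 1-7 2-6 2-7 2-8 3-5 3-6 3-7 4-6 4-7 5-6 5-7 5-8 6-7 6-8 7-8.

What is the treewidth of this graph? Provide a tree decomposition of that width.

Treewidth 3.
One such decomposition:
Bags: B1 = {0, 1, 6, 7}  B2 = {0, 4, 6, 7}  B3 = {0, 5, 6, 7}  B4 = {5, 6, 7, 8}  B5 = {2, 6, 7, 8}  B6 = {3, 5, 6, 7}
Tree: B1–B2, B1–B3, B3–B4, B4–B5, B4–B6

The largest bag has 4 vertices, giving width 3; this decomposition certifies tw(G) ≤ 3. Conversely, {0, 1, 6, 7} is a clique of size 4, and the vertices of any clique must share a bag in every tree decomposition; so some bag has ≥ 4 vertices and tw(G) ≥ 3. Combining the bounds, tw(G) = 3.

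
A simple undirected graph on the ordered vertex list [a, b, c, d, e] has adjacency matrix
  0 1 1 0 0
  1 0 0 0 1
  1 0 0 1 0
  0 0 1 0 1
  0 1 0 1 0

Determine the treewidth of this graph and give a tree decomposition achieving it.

Treewidth 2.
One optimal decomposition is:
Bags: B1 = {b, d, e}  B2 = {b, c, d}  B3 = {a, b, c}
Tree: B1–B2, B2–B3

Each bag holds 3 vertices, so the decomposition has width 2, which upper-bounds the treewidth. The edges b–e–d–c–a–b form a cycle, so G is not a tree and its treewidth is at least 2. Therefore the treewidth is 2.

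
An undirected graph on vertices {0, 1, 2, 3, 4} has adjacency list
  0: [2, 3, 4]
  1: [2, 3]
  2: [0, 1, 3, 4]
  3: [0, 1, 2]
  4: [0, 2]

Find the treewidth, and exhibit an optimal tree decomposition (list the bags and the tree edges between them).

Each bag holds 3 vertices, so the decomposition has width 2, which upper-bounds the treewidth. For the lower bound, the 3 vertices {0, 2, 3} are pairwise adjacent, and any tree decomposition puts a clique entirely inside one bag — forcing width ≥ 2. Hence tw(G) = 2 exactly.

Treewidth 2.
One optimal decomposition is:
Bags: B1 = {0, 2, 3}  B2 = {1, 2, 3}  B3 = {0, 2, 4}
Tree: B1–B2, B1–B3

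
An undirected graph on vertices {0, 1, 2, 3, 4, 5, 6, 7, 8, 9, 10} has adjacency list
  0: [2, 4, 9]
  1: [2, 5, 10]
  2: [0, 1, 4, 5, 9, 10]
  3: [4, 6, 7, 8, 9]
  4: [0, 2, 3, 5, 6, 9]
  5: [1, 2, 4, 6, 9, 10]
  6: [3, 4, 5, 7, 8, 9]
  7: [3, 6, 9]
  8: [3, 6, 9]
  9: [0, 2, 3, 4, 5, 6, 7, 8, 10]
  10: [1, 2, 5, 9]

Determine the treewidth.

A width-3 tree decomposition is:
Bags: B1 = {2, 4, 5, 9}  B2 = {0, 2, 4, 9}  B3 = {4, 5, 6, 9}  B4 = {3, 4, 6, 9}  B5 = {3, 6, 7, 9}  B6 = {2, 5, 9, 10}  B7 = {3, 6, 8, 9}  B8 = {1, 2, 5, 10}
Tree: B1–B2, B1–B3, B3–B4, B4–B5, B1–B6, B5–B7, B6–B8
Every bag has size at most 4, so the width is 4 − 1 = 3 and tw(G) ≤ 3. Conversely, {1, 2, 5, 10} is a clique of size 4, and the vertices of any clique must share a bag in every tree decomposition; so some bag has ≥ 4 vertices and tw(G) ≥ 3. Hence tw(G) = 3 exactly.

3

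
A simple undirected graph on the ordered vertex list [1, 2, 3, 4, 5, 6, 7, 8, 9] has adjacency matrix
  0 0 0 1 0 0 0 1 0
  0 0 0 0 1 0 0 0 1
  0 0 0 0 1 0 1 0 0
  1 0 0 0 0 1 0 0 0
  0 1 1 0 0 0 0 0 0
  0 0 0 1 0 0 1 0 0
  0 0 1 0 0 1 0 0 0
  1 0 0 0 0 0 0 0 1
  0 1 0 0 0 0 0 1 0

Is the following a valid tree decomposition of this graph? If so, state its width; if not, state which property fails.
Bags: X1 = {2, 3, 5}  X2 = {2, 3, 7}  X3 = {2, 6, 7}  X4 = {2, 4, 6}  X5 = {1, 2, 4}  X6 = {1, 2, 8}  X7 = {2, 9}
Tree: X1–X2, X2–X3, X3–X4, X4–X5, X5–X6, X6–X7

A tree decomposition must satisfy three properties: every vertex lies in some bag; for every edge, both endpoints lie together in some bag; and for every vertex, the bags containing it form a connected subtree. Here edge (8,9) lies in no bag, so the decomposition is invalid.

No — edge (8,9) lies in no bag.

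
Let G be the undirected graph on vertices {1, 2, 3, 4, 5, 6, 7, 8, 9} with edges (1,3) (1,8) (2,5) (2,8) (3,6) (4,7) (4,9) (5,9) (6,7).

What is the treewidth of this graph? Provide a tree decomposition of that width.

The largest bag has 3 vertices, giving width 2; this decomposition certifies tw(G) ≤ 2. For the lower bound, G contains the cycle 8–1–3–6–7–4–9–5–2–8, so G is not a forest; only forests have treewidth ≤ 1, hence tw(G) ≥ 2. The upper and lower bounds meet at 2, so that is the treewidth.

Treewidth 2.
One optimal decomposition is:
Bags: B1 = {1, 3, 8}  B2 = {3, 6, 8}  B3 = {6, 7, 8}  B4 = {4, 7, 8}  B5 = {4, 8, 9}  B6 = {5, 8, 9}  B7 = {2, 5, 8}
Tree: B1–B2, B2–B3, B3–B4, B4–B5, B5–B6, B6–B7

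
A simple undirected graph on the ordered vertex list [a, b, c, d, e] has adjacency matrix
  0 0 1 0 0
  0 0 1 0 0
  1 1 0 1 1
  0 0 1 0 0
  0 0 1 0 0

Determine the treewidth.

A width-1 tree decomposition is:
Bags: B1 = {c, d}  B2 = {b, c}  B3 = {a, c}  B4 = {c, e}
Tree: B1–B2, B1–B3, B2–B4
The largest bag has 2 vertices, giving width 1; this decomposition certifies tw(G) ≤ 1. Any graph with an edge has treewidth ≥ 1, and G has the edge c–d. Hence tw(G) = 1 exactly.

1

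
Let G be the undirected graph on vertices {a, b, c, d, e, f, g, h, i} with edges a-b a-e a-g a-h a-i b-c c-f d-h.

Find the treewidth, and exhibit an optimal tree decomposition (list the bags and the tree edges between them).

Treewidth 1.
One such decomposition:
Bags: B1 = {a, h}  B2 = {a, b}  B3 = {d, h}  B4 = {a, g}  B5 = {b, c}  B6 = {a, e}  B7 = {c, f}  B8 = {a, i}
Tree: B1–B2, B1–B3, B2–B4, B2–B5, B1–B6, B5–B7, B4–B8

The largest bag has 2 vertices, giving width 1; this decomposition certifies tw(G) ≤ 1. Since G has at least one edge (e.g. a–h), it is not an edgeless graph, so tw(G) ≥ 1. Hence tw(G) = 1 exactly.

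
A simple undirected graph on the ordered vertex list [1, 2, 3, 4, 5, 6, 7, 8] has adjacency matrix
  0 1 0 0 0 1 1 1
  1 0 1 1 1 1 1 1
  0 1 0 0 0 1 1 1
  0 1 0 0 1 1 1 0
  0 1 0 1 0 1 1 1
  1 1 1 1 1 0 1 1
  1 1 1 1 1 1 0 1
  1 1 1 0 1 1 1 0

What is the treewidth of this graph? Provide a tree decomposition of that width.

Each bag holds 5 vertices, so the decomposition has width 4, which upper-bounds the treewidth. For the lower bound, the 5 vertices {1, 2, 6, 7, 8} are pairwise adjacent, and any tree decomposition puts a clique entirely inside one bag — forcing width ≥ 4. Hence tw(G) = 4 exactly.

Treewidth 4.
One optimal decomposition is:
Bags: B1 = {2, 4, 5, 6, 7}  B2 = {2, 5, 6, 7, 8}  B3 = {2, 3, 6, 7, 8}  B4 = {1, 2, 6, 7, 8}
Tree: B1–B2, B2–B3, B3–B4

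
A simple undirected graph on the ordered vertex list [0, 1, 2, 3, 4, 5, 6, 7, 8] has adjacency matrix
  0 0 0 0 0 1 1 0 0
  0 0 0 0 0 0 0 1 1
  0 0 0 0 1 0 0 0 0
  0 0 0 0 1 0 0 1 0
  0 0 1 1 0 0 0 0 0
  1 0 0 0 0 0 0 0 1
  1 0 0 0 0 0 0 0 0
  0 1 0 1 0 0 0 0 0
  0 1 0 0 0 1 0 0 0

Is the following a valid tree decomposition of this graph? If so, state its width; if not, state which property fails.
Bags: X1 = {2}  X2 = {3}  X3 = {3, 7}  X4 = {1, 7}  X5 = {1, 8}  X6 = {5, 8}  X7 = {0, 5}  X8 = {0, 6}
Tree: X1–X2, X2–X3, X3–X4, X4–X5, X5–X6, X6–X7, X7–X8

No — vertex 4 appears in no bag.

A tree decomposition must satisfy three properties: every vertex lies in some bag; for every edge, both endpoints lie together in some bag; and for every vertex, the bags containing it form a connected subtree. Here vertex 4 appears in no bag, so the decomposition is invalid.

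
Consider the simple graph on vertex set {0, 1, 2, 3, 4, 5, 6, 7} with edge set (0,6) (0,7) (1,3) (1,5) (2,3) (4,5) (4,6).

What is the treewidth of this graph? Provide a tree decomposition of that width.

Treewidth 1.
One such decomposition:
Bags: B1 = {2, 3}  B2 = {1, 3}  B3 = {1, 5}  B4 = {4, 5}  B5 = {4, 6}  B6 = {0, 6}  B7 = {0, 7}
Tree: B1–B2, B2–B3, B3–B4, B4–B5, B5–B6, B6–B7

Every bag has size at most 2, so the width is 2 − 1 = 1 and tw(G) ≤ 1. Any graph with an edge has treewidth ≥ 1, and G has the edge 2–3. Combining the bounds, tw(G) = 1.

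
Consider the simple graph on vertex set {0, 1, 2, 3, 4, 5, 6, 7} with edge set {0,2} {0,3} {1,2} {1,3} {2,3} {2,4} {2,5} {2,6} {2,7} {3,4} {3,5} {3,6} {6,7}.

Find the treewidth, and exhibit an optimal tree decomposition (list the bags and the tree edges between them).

Treewidth 2.
One optimal decomposition is:
Bags: B1 = {2, 3, 6}  B2 = {2, 3, 5}  B3 = {2, 3, 4}  B4 = {1, 2, 3}  B5 = {2, 6, 7}  B6 = {0, 2, 3}
Tree: B1–B2, B1–B3, B1–B4, B1–B5, B1–B6

The largest bag has 3 vertices, giving width 2; this decomposition certifies tw(G) ≤ 2. On the other hand G contains the 3-clique {0, 2, 3}. A clique must lie in a single bag of any decomposition, so no decomposition can have width below 2. The upper and lower bounds meet at 2, so that is the treewidth.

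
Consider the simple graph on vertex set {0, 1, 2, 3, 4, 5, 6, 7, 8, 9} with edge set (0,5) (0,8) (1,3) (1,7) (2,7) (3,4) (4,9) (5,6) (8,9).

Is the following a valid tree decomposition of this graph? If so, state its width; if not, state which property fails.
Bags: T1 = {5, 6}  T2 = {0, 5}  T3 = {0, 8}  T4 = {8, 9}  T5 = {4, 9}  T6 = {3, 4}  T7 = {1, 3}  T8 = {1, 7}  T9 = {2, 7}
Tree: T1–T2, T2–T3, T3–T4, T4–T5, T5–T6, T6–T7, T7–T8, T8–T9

Every vertex of G appears in some bag (union = {0, 1, 2, 3, 4, 5, 6, 7, 8, 9}); every edge is covered by a bag; and for each vertex v the set of bags containing v is connected in the bag tree. The decomposition is therefore valid. The largest bag has 2 vertices, so the width is 1.

Yes; width 1.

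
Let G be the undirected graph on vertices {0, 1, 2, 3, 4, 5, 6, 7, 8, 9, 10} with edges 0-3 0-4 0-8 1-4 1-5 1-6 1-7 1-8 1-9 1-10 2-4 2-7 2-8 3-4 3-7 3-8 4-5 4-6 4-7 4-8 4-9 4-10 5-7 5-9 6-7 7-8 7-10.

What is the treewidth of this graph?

A width-3 tree decomposition is:
Bags: B1 = {1, 4, 6, 7}  B2 = {1, 4, 7, 8}  B3 = {2, 4, 7, 8}  B4 = {1, 4, 7, 10}  B5 = {1, 4, 5, 7}  B6 = {1, 4, 5, 9}  B7 = {3, 4, 7, 8}  B8 = {0, 3, 4, 8}
Tree: B1–B2, B2–B3, B1–B4, B2–B5, B5–B6, B3–B7, B7–B8
Every bag has size at most 4, so the width is 4 − 1 = 3 and tw(G) ≤ 3. On the other hand G contains the 4-clique {0, 3, 4, 8}. A clique must lie in a single bag of any decomposition, so no decomposition can have width below 3. Hence tw(G) = 3 exactly.

3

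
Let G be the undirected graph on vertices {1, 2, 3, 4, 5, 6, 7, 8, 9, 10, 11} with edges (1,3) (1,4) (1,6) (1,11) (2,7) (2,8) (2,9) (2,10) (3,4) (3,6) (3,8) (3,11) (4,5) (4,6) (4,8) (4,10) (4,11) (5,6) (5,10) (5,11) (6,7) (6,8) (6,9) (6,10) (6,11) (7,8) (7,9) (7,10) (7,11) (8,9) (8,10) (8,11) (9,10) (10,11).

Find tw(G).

A width-4 tree decomposition is:
Bags: B1 = {6, 7, 8, 10, 11}  B2 = {6, 7, 8, 9, 10}  B3 = {2, 7, 8, 9, 10}  B4 = {4, 6, 8, 10, 11}  B5 = {3, 4, 6, 8, 11}  B6 = {4, 5, 6, 10, 11}  B7 = {1, 3, 4, 6, 11}
Tree: B1–B2, B2–B3, B1–B4, B4–B5, B4–B6, B5–B7
Every bag has size at most 5, so the width is 5 − 1 = 4 and tw(G) ≤ 4. Conversely, {2, 7, 8, 9, 10} is a clique of size 5, and the vertices of any clique must share a bag in every tree decomposition; so some bag has ≥ 5 vertices and tw(G) ≥ 4. Therefore the treewidth is 4.

4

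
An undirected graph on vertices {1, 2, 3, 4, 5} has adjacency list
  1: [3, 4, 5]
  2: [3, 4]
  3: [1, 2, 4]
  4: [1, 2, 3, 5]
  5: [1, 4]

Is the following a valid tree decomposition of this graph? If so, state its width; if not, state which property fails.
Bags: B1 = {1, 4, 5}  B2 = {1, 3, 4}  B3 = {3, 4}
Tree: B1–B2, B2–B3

A tree decomposition must satisfy three properties: every vertex lies in some bag; for every edge, both endpoints lie together in some bag; and for every vertex, the bags containing it form a connected subtree. Here vertex 2 appears in no bag, so the decomposition is invalid.

No — vertex 2 appears in no bag.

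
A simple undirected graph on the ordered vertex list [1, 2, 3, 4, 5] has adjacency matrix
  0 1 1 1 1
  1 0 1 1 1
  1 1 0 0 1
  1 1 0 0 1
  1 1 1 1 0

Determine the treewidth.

A width-3 tree decomposition is:
Bags: B1 = {1, 2, 4, 5}  B2 = {1, 2, 3, 5}
Tree: B1–B2
Each bag holds 4 vertices, so the decomposition has width 3, which upper-bounds the treewidth. On the other hand G contains the 4-clique {1, 2, 3, 5}. A clique must lie in a single bag of any decomposition, so no decomposition can have width below 3. Therefore the treewidth is 3.

3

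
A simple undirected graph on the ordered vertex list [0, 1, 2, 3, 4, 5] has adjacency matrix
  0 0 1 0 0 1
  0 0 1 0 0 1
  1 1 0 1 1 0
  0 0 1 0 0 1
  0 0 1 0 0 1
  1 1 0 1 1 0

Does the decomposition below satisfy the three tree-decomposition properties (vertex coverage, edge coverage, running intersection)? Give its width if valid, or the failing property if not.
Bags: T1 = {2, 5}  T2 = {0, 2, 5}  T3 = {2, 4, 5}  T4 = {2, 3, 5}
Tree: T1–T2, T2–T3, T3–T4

No — vertex 1 appears in no bag.

A tree decomposition must satisfy three properties: every vertex lies in some bag; for every edge, both endpoints lie together in some bag; and for every vertex, the bags containing it form a connected subtree. Here vertex 1 appears in no bag, so the decomposition is invalid.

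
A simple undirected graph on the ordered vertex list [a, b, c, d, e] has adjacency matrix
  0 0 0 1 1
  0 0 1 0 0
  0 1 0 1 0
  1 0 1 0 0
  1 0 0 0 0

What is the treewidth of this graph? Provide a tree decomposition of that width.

Treewidth 1.
One optimal decomposition is:
Bags: B1 = {a, e}  B2 = {a, d}  B3 = {c, d}  B4 = {b, c}
Tree: B1–B2, B2–B3, B3–B4

Each bag holds 2 vertices, so the decomposition has width 1, which upper-bounds the treewidth. Any graph with an edge has treewidth ≥ 1, and G has the edge e–a. Therefore the treewidth is 1.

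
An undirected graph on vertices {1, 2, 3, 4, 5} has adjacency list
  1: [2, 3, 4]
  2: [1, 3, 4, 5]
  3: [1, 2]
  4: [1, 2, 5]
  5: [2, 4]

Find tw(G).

2

A width-2 tree decomposition is:
Bags: B1 = {1, 2, 4}  B2 = {2, 4, 5}  B3 = {1, 2, 3}
Tree: B1–B2, B1–B3
Each bag holds 3 vertices, so the decomposition has width 2, which upper-bounds the treewidth. For the lower bound, the 3 vertices {1, 2, 3} are pairwise adjacent, and any tree decomposition puts a clique entirely inside one bag — forcing width ≥ 2. Combining the bounds, tw(G) = 2.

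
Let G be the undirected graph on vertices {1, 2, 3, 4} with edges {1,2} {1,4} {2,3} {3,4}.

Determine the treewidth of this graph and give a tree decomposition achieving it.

Each bag holds 3 vertices, so the decomposition has width 2, which upper-bounds the treewidth. Since 2–3–4–1–2 is a cycle in G, G is not acyclic. Forests are exactly the graphs of treewidth ≤ 1, so tw(G) ≥ 2. Therefore the treewidth is 2.

Treewidth 2.
One optimal decomposition is:
Bags: B1 = {2, 3, 4}  B2 = {1, 2, 4}
Tree: B1–B2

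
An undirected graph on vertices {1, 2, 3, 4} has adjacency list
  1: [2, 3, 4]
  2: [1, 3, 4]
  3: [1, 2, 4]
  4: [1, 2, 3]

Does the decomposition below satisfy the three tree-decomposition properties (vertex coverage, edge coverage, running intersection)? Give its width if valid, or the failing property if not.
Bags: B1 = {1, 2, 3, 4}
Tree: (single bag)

Every vertex of G appears in some bag (union = {1, 2, 3, 4}); every edge is covered by a bag; and for each vertex v the set of bags containing v is connected in the bag tree. The decomposition is therefore valid. The largest bag has 4 vertices, so the width is 3.

Yes; width 3.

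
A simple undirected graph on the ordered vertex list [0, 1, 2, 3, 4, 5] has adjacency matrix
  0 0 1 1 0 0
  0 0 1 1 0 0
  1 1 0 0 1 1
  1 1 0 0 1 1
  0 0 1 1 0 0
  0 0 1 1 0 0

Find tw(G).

A width-2 tree decomposition is:
Bags: B1 = {1, 2, 3}  B2 = {2, 3, 4}  B3 = {0, 2, 3}  B4 = {2, 3, 5}
Tree: B1–B2, B2–B3, B3–B4
Every bag has size at most 3, so the width is 3 − 1 = 2 and tw(G) ≤ 2. Since 1–3–4–2–1 is a cycle in G, G is not acyclic. Forests are exactly the graphs of treewidth ≤ 1, so tw(G) ≥ 2. Hence tw(G) = 2 exactly.

2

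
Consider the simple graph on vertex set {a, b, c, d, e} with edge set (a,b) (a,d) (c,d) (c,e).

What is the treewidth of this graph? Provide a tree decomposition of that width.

Treewidth 1.
Bags: B1 = {c, e}  B2 = {c, d}  B3 = {a, d}  B4 = {a, b}
Tree: B1–B2, B2–B3, B3–B4

Each bag holds 2 vertices, so the decomposition has width 1, which upper-bounds the treewidth. Any graph with an edge has treewidth ≥ 1, and G has the edge e–c. Hence tw(G) = 1 exactly.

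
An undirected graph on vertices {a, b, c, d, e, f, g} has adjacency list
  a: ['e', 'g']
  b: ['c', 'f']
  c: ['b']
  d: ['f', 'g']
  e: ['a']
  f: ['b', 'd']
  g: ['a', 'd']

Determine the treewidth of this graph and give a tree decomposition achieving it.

Treewidth 1.
One optimal decomposition is:
Bags: B1 = {a, e}  B2 = {a, g}  B3 = {d, g}  B4 = {d, f}  B5 = {b, f}  B6 = {b, c}
Tree: B1–B2, B2–B3, B3–B4, B4–B5, B5–B6

Each bag holds 2 vertices, so the decomposition has width 1, which upper-bounds the treewidth. G has an edge, so its treewidth is at least 1. Therefore the treewidth is 1.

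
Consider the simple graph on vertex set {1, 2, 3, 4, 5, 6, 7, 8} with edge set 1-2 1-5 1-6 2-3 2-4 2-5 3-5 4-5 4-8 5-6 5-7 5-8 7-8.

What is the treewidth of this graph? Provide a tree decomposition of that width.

Every bag has size at most 3, so the width is 3 − 1 = 2 and tw(G) ≤ 2. Conversely, {4, 5, 8} is a clique of size 3, and the vertices of any clique must share a bag in every tree decomposition; so some bag has ≥ 3 vertices and tw(G) ≥ 2. Hence tw(G) = 2 exactly.

Treewidth 2.
One such decomposition:
Bags: B1 = {1, 2, 5}  B2 = {2, 3, 5}  B3 = {2, 4, 5}  B4 = {4, 5, 8}  B5 = {5, 7, 8}  B6 = {1, 5, 6}
Tree: B1–B2, B2–B3, B3–B4, B4–B5, B1–B6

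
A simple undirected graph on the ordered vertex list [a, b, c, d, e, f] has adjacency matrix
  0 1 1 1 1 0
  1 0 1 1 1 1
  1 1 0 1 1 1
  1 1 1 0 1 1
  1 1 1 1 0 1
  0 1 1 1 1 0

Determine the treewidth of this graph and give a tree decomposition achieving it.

Treewidth 4.
One optimal decomposition is:
Bags: B1 = {b, c, d, e, f}  B2 = {a, b, c, d, e}
Tree: B1–B2

The largest bag has 5 vertices, giving width 4; this decomposition certifies tw(G) ≤ 4. On the other hand G contains the 5-clique {b, c, d, e, f}. A clique must lie in a single bag of any decomposition, so no decomposition can have width below 4. Combining the bounds, tw(G) = 4.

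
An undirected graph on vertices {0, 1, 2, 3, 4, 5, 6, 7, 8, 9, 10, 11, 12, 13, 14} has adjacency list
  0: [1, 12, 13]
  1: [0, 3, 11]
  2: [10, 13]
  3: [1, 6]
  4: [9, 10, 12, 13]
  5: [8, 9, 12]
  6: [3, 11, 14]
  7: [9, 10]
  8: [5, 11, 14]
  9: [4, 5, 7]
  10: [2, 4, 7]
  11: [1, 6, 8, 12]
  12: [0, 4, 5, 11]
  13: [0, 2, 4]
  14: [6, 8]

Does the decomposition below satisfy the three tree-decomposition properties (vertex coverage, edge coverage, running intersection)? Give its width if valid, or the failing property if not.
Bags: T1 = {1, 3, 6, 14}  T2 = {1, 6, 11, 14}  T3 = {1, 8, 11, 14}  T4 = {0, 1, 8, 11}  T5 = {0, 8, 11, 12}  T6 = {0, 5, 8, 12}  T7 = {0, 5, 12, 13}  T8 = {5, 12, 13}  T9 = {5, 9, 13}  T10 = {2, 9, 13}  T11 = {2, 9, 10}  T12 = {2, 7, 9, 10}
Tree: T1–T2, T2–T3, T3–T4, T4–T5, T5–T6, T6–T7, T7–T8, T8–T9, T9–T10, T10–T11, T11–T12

No — vertex 4 appears in no bag.

A tree decomposition must satisfy three properties: every vertex lies in some bag; for every edge, both endpoints lie together in some bag; and for every vertex, the bags containing it form a connected subtree. Here vertex 4 appears in no bag, so the decomposition is invalid.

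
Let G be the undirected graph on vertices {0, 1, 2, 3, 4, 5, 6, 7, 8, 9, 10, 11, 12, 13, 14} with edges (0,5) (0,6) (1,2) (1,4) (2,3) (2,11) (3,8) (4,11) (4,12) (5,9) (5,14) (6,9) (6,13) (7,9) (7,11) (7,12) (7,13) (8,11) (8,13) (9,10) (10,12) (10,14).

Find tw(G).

A width-3 tree decomposition is:
Bags: B1 = {0, 5, 10, 14}  B2 = {0, 5, 9, 10}  B3 = {0, 6, 9, 10}  B4 = {6, 9, 10, 12}  B5 = {6, 7, 9, 12}  B6 = {6, 7, 12, 13}  B7 = {4, 7, 12, 13}  B8 = {4, 7, 11, 13}  B9 = {4, 8, 11, 13}  B10 = {1, 4, 8, 11}  B11 = {1, 2, 8, 11}  B12 = {1, 2, 3, 8}
Tree: B1–B2, B2–B3, B3–B4, B4–B5, B5–B6, B6–B7, B7–B8, B8–B9, B9–B10, B10–B11, B11–B12
Every bag has size at most 4, so the width is 4 − 1 = 3 and tw(G) ≤ 3. For the lower bound: the 4 vertex sets {0,5,14}, {10}, {9}, {6,7,12,13} are disjoint, each induces a connected subgraph, and every pair is joined by at least one edge of G. Contracting each set to a single vertex therefore yields K_{4} as a minor, and since treewidth is minor-monotone, tw(G) ≥ tw(K_{4}) = 3. Hence tw(G) = 3 exactly.

3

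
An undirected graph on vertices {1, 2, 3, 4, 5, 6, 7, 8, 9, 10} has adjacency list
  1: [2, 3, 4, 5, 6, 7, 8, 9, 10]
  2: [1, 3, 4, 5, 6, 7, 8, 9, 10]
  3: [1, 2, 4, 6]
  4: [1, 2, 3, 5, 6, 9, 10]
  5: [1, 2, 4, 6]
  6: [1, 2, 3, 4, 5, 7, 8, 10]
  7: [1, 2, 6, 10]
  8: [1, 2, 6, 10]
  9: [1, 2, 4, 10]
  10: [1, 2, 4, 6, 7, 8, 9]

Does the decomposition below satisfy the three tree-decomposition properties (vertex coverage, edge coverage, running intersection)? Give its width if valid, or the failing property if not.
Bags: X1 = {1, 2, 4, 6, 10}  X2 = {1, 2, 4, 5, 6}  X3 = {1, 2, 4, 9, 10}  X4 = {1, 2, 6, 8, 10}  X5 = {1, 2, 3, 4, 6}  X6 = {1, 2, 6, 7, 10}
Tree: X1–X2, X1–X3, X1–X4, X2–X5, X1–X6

Yes; width 4.

Checking the three conditions: (i) the bags cover all of {1, 2, 3, 4, 5, 6, 7, 8, 9, 10}; (ii) for each edge, some bag contains both endpoints; (iii) the bags containing any fixed vertex form a subtree. All hold, so the decomposition is valid with width 5 − 1 = 4.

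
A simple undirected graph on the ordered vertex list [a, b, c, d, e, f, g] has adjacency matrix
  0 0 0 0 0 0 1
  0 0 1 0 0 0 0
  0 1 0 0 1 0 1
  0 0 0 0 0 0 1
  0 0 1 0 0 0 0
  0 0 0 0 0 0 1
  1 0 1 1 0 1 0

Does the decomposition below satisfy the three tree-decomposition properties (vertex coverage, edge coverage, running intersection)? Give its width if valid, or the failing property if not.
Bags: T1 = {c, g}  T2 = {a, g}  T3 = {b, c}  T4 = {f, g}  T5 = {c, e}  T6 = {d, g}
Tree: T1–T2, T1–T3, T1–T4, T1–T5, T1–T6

Every vertex of G appears in some bag (union = {a, b, c, d, e, f, g}); every edge is covered by a bag; and for each vertex v the set of bags containing v is connected in the bag tree. The decomposition is therefore valid. The largest bag has 2 vertices, so the width is 1.

Yes; width 1.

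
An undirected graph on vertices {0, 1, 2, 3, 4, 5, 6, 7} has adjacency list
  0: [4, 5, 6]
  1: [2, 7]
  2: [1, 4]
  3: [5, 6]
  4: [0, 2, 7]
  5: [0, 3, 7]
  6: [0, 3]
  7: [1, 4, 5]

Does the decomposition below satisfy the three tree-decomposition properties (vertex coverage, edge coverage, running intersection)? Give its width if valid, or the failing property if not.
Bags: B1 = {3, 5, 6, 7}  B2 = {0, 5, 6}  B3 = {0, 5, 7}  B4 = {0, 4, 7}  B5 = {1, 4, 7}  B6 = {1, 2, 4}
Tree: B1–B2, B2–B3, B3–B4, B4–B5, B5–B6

A tree decomposition must satisfy three properties: every vertex lies in some bag; for every edge, both endpoints lie together in some bag; and for every vertex, the bags containing it form a connected subtree. Here bags containing vertex 7 are not connected in the tree, so the decomposition is invalid.

No — bags containing vertex 7 are not connected in the tree.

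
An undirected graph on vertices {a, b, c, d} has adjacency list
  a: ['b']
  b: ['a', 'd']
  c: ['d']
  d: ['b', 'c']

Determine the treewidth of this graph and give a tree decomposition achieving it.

Treewidth 1.
Bags: B1 = {c, d}  B2 = {b, d}  B3 = {a, b}
Tree: B1–B2, B2–B3

The largest bag has 2 vertices, giving width 1; this decomposition certifies tw(G) ≤ 1. Any graph with an edge has treewidth ≥ 1, and G has the edge c–d. The upper and lower bounds meet at 1, so that is the treewidth.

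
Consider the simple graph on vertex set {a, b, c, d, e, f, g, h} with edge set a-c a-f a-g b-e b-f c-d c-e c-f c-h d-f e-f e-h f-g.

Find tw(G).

A width-2 tree decomposition is:
Bags: B1 = {c, e, f}  B2 = {a, c, f}  B3 = {a, f, g}  B4 = {b, e, f}  B5 = {c, d, f}  B6 = {c, e, h}
Tree: B1–B2, B2–B3, B1–B4, B2–B5, B1–B6
The largest bag has 3 vertices, giving width 2; this decomposition certifies tw(G) ≤ 2. Conversely, {c, e, h} is a clique of size 3, and the vertices of any clique must share a bag in every tree decomposition; so some bag has ≥ 3 vertices and tw(G) ≥ 2. Therefore the treewidth is 2.

2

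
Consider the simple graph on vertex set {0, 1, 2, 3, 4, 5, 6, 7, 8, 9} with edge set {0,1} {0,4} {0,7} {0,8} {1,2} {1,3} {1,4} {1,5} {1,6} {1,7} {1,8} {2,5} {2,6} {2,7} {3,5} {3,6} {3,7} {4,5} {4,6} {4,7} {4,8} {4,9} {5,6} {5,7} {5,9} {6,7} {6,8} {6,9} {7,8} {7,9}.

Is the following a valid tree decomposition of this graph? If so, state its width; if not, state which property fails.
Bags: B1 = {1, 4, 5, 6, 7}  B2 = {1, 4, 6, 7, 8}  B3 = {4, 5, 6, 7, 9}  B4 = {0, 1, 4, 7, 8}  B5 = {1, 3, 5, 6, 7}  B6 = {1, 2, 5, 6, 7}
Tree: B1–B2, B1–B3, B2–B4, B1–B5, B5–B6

Every vertex of G appears in some bag (union = {0, 1, 2, 3, 4, 5, 6, 7, 8, 9}); every edge is covered by a bag; and for each vertex v the set of bags containing v is connected in the bag tree. The decomposition is therefore valid. The largest bag has 5 vertices, so the width is 4.

Yes; width 4.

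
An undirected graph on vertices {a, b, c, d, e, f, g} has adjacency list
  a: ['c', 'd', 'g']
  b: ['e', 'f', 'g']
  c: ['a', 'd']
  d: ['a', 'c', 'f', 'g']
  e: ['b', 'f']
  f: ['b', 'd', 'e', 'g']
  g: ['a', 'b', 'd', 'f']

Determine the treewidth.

A width-2 tree decomposition is:
Bags: B1 = {b, f, g}  B2 = {b, e, f}  B3 = {d, f, g}  B4 = {a, d, g}  B5 = {a, c, d}
Tree: B1–B2, B1–B3, B3–B4, B4–B5
Every bag has size at most 3, so the width is 3 − 1 = 2 and tw(G) ≤ 2. Conversely, {d, f, g} is a clique of size 3, and the vertices of any clique must share a bag in every tree decomposition; so some bag has ≥ 3 vertices and tw(G) ≥ 2. The upper and lower bounds meet at 2, so that is the treewidth.

2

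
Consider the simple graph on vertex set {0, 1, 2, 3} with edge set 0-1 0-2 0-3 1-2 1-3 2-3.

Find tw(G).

A width-3 tree decomposition is:
Bags: B1 = {0, 1, 2, 3}
Tree: (single bag)
A single bag containing all 4 vertices is trivially a valid decomposition of width 3. On the other hand G contains the 4-clique {0, 1, 2, 3}. A clique must lie in a single bag of any decomposition, so no decomposition can have width below 3. Hence tw(G) = 3 exactly.

3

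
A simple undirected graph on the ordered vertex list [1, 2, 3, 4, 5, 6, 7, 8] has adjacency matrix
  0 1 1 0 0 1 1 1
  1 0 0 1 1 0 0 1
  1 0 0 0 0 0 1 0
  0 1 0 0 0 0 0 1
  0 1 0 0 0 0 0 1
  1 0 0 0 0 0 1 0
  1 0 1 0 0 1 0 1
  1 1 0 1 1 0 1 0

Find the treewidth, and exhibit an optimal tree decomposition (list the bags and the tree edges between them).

Each bag holds 3 vertices, so the decomposition has width 2, which upper-bounds the treewidth. For the lower bound, the 3 vertices {1, 2, 8} are pairwise adjacent, and any tree decomposition puts a clique entirely inside one bag — forcing width ≥ 2. Hence tw(G) = 2 exactly.

Treewidth 2.
Bags: B1 = {2, 5, 8}  B2 = {2, 4, 8}  B3 = {1, 2, 8}  B4 = {1, 7, 8}  B5 = {1, 6, 7}  B6 = {1, 3, 7}
Tree: B1–B2, B2–B3, B3–B4, B4–B5, B5–B6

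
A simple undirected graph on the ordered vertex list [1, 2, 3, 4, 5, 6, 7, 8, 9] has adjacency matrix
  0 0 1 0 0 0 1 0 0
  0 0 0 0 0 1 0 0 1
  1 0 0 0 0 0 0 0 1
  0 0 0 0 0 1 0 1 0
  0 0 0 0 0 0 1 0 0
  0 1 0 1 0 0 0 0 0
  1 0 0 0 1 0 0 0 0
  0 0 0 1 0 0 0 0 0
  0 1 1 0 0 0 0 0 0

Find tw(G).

1

A width-1 tree decomposition is:
Bags: B1 = {4, 8}  B2 = {4, 6}  B3 = {2, 6}  B4 = {2, 9}  B5 = {3, 9}  B6 = {1, 3}  B7 = {1, 7}  B8 = {5, 7}
Tree: B1–B2, B2–B3, B3–B4, B4–B5, B5–B6, B6–B7, B7–B8
Every bag has size at most 2, so the width is 2 − 1 = 1 and tw(G) ≤ 1. G has an edge, so its treewidth is at least 1. The upper and lower bounds meet at 1, so that is the treewidth.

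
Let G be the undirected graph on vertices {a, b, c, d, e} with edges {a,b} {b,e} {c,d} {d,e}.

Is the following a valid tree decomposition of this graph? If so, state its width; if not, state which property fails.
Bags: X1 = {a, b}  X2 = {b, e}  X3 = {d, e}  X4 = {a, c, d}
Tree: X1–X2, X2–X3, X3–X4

A tree decomposition must satisfy three properties: every vertex lies in some bag; for every edge, both endpoints lie together in some bag; and for every vertex, the bags containing it form a connected subtree. Here bags containing vertex a are not connected in the tree, so the decomposition is invalid.

No — bags containing vertex a are not connected in the tree.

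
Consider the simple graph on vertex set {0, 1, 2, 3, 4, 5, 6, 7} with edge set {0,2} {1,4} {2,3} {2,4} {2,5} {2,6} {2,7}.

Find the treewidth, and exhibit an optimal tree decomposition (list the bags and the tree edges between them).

Treewidth 1.
One optimal decomposition is:
Bags: B1 = {2, 4}  B2 = {2, 5}  B3 = {2, 7}  B4 = {2, 6}  B5 = {1, 4}  B6 = {0, 2}  B7 = {2, 3}
Tree: B1–B2, B1–B3, B2–B4, B1–B5, B4–B6, B6–B7

The largest bag has 2 vertices, giving width 1; this decomposition certifies tw(G) ≤ 1. G has an edge, so its treewidth is at least 1. Combining the bounds, tw(G) = 1.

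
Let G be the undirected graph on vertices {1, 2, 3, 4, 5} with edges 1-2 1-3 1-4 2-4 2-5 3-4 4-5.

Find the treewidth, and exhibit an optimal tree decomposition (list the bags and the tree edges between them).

Treewidth 2.
One optimal decomposition is:
Bags: B1 = {1, 3, 4}  B2 = {1, 2, 4}  B3 = {2, 4, 5}
Tree: B1–B2, B2–B3

Each bag holds 3 vertices, so the decomposition has width 2, which upper-bounds the treewidth. For the lower bound, the 3 vertices {1, 2, 4} are pairwise adjacent, and any tree decomposition puts a clique entirely inside one bag — forcing width ≥ 2. Hence tw(G) = 2 exactly.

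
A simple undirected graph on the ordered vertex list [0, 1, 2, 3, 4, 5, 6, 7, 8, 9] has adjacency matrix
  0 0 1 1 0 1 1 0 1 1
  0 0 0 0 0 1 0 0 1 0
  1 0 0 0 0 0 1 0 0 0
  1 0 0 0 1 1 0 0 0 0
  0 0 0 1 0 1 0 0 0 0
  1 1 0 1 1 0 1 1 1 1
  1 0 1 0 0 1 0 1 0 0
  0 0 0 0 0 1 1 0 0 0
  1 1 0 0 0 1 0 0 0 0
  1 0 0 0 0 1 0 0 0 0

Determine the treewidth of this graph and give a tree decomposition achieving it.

Treewidth 2.
One optimal decomposition is:
Bags: B1 = {0, 3, 5}  B2 = {0, 5, 6}  B3 = {3, 4, 5}  B4 = {5, 6, 7}  B5 = {0, 2, 6}  B6 = {0, 5, 8}  B7 = {0, 5, 9}  B8 = {1, 5, 8}
Tree: B1–B2, B1–B3, B2–B4, B2–B5, B1–B6, B1–B7, B6–B8

Each bag holds 3 vertices, so the decomposition has width 2, which upper-bounds the treewidth. Conversely, {0, 2, 6} is a clique of size 3, and the vertices of any clique must share a bag in every tree decomposition; so some bag has ≥ 3 vertices and tw(G) ≥ 2. The upper and lower bounds meet at 2, so that is the treewidth.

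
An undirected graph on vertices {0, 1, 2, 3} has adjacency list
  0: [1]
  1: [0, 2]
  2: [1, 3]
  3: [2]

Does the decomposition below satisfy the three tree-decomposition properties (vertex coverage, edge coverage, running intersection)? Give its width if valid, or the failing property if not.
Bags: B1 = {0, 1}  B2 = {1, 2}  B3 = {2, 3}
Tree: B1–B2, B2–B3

Yes; width 1.

Checking the three conditions: (i) the bags cover all of {0, 1, 2, 3}; (ii) for each edge, some bag contains both endpoints; (iii) the bags containing any fixed vertex form a subtree. All hold, so the decomposition is valid with width 2 − 1 = 1.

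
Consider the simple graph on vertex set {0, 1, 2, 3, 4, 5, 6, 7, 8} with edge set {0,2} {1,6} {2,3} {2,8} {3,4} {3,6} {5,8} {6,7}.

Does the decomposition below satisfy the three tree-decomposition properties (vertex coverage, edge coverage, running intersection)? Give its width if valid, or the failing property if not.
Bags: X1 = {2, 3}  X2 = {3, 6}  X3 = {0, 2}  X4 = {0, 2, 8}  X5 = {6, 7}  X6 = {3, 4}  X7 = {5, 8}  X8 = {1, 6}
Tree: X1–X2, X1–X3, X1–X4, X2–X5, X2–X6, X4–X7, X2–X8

No — bags containing vertex 0 are not connected in the tree.

A tree decomposition must satisfy three properties: every vertex lies in some bag; for every edge, both endpoints lie together in some bag; and for every vertex, the bags containing it form a connected subtree. Here bags containing vertex 0 are not connected in the tree, so the decomposition is invalid.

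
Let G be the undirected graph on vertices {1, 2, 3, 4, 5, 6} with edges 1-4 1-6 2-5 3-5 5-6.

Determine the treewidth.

A width-1 tree decomposition is:
Bags: B1 = {1, 6}  B2 = {5, 6}  B3 = {2, 5}  B4 = {1, 4}  B5 = {3, 5}
Tree: B1–B2, B2–B3, B1–B4, B3–B5
The largest bag has 2 vertices, giving width 1; this decomposition certifies tw(G) ≤ 1. Since G has at least one edge (e.g. 6–1), it is not an edgeless graph, so tw(G) ≥ 1. Hence tw(G) = 1 exactly.

1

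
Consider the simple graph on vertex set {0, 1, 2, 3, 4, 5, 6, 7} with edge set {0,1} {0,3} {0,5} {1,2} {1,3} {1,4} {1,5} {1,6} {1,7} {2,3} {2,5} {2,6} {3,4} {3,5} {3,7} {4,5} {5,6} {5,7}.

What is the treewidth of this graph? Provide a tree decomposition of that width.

Treewidth 3.
One optimal decomposition is:
Bags: B1 = {1, 3, 5, 7}  B2 = {1, 3, 4, 5}  B3 = {0, 1, 3, 5}  B4 = {1, 2, 3, 5}  B5 = {1, 2, 5, 6}
Tree: B1–B2, B1–B3, B2–B4, B4–B5

Each bag holds 4 vertices, so the decomposition has width 3, which upper-bounds the treewidth. On the other hand G contains the 4-clique {0, 1, 3, 5}. A clique must lie in a single bag of any decomposition, so no decomposition can have width below 3. Hence tw(G) = 3 exactly.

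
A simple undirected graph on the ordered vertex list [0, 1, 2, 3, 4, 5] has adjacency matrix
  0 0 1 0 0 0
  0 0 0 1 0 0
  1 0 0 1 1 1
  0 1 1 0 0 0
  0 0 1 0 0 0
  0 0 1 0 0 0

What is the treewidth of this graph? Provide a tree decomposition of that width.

Treewidth 1.
Bags: B1 = {2, 5}  B2 = {0, 2}  B3 = {2, 3}  B4 = {1, 3}  B5 = {2, 4}
Tree: B1–B2, B2–B3, B3–B4, B3–B5

The largest bag has 2 vertices, giving width 1; this decomposition certifies tw(G) ≤ 1. Any graph with an edge has treewidth ≥ 1, and G has the edge 5–2. Combining the bounds, tw(G) = 1.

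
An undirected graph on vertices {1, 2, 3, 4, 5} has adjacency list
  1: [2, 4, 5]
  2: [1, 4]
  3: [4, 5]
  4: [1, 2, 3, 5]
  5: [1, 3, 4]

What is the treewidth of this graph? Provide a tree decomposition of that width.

Treewidth 2.
Bags: B1 = {3, 4, 5}  B2 = {1, 4, 5}  B3 = {1, 2, 4}
Tree: B1–B2, B2–B3

Each bag holds 3 vertices, so the decomposition has width 2, which upper-bounds the treewidth. Conversely, {1, 2, 4} is a clique of size 3, and the vertices of any clique must share a bag in every tree decomposition; so some bag has ≥ 3 vertices and tw(G) ≥ 2. Combining the bounds, tw(G) = 2.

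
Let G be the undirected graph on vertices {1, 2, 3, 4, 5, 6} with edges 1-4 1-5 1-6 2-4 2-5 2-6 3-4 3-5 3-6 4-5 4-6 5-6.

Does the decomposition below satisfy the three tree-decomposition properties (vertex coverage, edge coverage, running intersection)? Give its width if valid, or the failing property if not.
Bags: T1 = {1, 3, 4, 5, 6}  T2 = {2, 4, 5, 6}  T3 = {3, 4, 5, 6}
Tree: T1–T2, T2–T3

A tree decomposition must satisfy three properties: every vertex lies in some bag; for every edge, both endpoints lie together in some bag; and for every vertex, the bags containing it form a connected subtree. Here bags containing vertex 3 are not connected in the tree, so the decomposition is invalid.

No — bags containing vertex 3 are not connected in the tree.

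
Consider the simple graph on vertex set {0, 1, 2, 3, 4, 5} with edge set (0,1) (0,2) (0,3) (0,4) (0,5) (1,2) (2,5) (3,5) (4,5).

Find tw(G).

A width-2 tree decomposition is:
Bags: B1 = {0, 4, 5}  B2 = {0, 2, 5}  B3 = {0, 1, 2}  B4 = {0, 3, 5}
Tree: B1–B2, B2–B3, B2–B4
Each bag holds 3 vertices, so the decomposition has width 2, which upper-bounds the treewidth. On the other hand G contains the 3-clique {0, 1, 2}. A clique must lie in a single bag of any decomposition, so no decomposition can have width below 2. Hence tw(G) = 2 exactly.

2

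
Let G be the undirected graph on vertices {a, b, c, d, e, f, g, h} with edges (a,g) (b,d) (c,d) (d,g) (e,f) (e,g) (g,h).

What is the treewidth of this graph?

A width-1 tree decomposition is:
Bags: B1 = {d, g}  B2 = {e, g}  B3 = {g, h}  B4 = {a, g}  B5 = {c, d}  B6 = {b, d}  B7 = {e, f}
Tree: B1–B2, B2–B3, B1–B4, B1–B5, B1–B6, B2–B7
Every bag has size at most 2, so the width is 2 − 1 = 1 and tw(G) ≤ 1. Since G has at least one edge (e.g. d–g), it is not an edgeless graph, so tw(G) ≥ 1. Therefore the treewidth is 1.

1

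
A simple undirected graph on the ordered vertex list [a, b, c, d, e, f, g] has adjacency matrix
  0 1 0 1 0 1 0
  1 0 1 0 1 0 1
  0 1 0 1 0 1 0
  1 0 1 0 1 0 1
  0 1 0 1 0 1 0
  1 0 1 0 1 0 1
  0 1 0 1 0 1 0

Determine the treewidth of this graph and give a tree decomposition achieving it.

Each bag holds 4 vertices, so the decomposition has width 3, which upper-bounds the treewidth. For the lower bound: the 4 vertex sets {c,d}, {a,b}, {f}, {e} are disjoint, each induces a connected subgraph, and every pair is joined by at least one edge of G. Contracting each set to a single vertex therefore yields K_{4} as a minor, and since treewidth is minor-monotone, tw(G) ≥ tw(K_{4}) = 3. Combining the bounds, tw(G) = 3.

Treewidth 3.
Bags: B1 = {b, c, d, f}  B2 = {a, b, d, f}  B3 = {b, d, e, f}  B4 = {b, d, f, g}
Tree: B1–B2, B2–B3, B3–B4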